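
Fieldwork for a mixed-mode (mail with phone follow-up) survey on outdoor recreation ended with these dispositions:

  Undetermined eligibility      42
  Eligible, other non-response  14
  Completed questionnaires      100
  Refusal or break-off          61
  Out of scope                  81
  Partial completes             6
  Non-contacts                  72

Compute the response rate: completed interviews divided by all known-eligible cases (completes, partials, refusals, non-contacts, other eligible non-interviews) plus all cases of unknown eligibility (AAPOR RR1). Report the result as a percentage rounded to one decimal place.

Top: 100
Denom: 100 + 6 + 61 + 72 + 14 + 42 = 295
RR1 = 100 / 295 = 0.3390

33.9%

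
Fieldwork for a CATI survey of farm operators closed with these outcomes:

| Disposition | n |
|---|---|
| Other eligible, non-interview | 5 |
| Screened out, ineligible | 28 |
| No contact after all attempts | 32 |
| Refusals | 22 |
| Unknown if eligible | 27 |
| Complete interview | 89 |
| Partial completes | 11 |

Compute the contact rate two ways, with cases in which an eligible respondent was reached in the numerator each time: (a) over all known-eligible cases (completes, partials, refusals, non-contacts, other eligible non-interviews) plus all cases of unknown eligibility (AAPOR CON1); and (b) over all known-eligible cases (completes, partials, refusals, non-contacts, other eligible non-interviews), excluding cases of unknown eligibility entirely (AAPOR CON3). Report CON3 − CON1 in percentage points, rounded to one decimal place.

11.6

Numerator = 89 + 11 + 22 + 5 = 127
Denom = 89 + 11 + 22 + 32 + 5 + 27 = 186
CON1 = 127 / 186 = 0.6828
Denom = 89 + 11 + 22 + 32 + 5 = 159
CON3 = 127 / 159 = 0.7987
Difference = 79.87 − 68.28 = 11.59 percentage points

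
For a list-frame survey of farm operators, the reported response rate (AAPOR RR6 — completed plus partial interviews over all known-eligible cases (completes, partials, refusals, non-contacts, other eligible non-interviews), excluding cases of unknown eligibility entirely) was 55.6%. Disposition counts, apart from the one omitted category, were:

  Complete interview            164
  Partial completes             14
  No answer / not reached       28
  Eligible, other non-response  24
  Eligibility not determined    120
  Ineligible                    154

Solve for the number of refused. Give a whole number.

Numerator → 164 + 14 = 178
RR6 = 178 / D = 0.556
D = 178 / 0.556 = 320.1
Remaining denominator categories sum to 230
refused = 320.1 − 230 ≈ 90

90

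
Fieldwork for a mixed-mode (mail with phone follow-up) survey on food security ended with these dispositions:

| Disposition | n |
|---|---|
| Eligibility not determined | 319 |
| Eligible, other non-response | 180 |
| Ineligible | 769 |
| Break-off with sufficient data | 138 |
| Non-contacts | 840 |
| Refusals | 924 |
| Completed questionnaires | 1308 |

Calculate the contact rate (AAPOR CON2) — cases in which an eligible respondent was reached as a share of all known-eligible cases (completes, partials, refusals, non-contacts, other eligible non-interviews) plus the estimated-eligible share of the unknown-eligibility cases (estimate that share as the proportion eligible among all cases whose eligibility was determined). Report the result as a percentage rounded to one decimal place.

Num → 1308 + 138 + 924 + 180 = 2550
Determined eligible → 1308 + 138 + 924 + 840 + 180 = 3390
e = 3390 / (3390 + 769) = 3390 / 4159 = 0.8151
Estimated eligible among unknowns → 0.8151 × 319 = 260.02
Denom → 3390 + 260.02 = 3650.02
CON2 = 2550 / 3650.02 = 0.6986

69.9%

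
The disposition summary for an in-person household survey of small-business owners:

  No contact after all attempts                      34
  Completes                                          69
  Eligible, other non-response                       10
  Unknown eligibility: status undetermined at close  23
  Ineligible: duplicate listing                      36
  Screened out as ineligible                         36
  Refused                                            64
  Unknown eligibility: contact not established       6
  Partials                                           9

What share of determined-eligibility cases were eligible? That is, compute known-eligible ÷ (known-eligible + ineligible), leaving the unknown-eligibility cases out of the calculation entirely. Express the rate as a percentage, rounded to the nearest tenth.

Unknown eligibility = 6 + 23 = 29
Screened out, ineligible = 36 + 36 = 72
Determined eligible → 69 + 9 + 64 + 34 + 10 = 186
e = 186 / (186 + 72) = 186 / 258 = 0.7209

72.1%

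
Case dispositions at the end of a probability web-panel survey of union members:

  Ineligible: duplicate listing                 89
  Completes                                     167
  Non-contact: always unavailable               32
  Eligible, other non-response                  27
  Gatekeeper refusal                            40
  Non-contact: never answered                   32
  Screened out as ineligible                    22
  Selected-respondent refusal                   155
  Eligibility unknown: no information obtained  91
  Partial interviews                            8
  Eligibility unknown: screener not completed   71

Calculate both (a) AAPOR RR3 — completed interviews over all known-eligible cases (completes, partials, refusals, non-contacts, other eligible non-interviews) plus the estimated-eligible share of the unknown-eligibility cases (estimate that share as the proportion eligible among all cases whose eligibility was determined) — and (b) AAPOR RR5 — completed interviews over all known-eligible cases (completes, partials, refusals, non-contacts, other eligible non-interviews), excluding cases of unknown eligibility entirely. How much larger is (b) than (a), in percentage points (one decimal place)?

Refusals = 40 + 155 = 195
No contact after all attempts = 32 + 32 = 64
Undetermined eligibility = 71 + 91 = 162
Screened out, ineligible = 22 + 89 = 111
Top: 167
Known eligible: 167 + 8 + 195 + 64 + 27 = 461
e = 461 / (461 + 111) = 461 / 572 = 0.8059
e × U: 0.8059 × 162 = 130.56
Denominator: 461 + 130.56 = 591.56
RR3 = 167 / 591.56 = 0.2823
Denominator: 167 + 8 + 195 + 64 + 27 = 461
RR5 = 167 / 461 = 0.3623
Difference = 36.23 − 28.23 = 8.00 percentage points

8.0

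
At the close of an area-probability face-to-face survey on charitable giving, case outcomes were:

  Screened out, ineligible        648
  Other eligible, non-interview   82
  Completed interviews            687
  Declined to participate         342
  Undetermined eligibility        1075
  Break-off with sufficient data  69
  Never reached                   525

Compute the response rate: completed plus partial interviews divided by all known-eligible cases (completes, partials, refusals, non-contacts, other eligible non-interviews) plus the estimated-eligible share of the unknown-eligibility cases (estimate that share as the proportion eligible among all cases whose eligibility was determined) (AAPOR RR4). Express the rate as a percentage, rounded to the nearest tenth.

Num = 687 + 69 = 756
Determined eligible = 687 + 69 + 342 + 525 + 82 = 1705
e = 1705 / (1705 + 648) = 1705 / 2353 = 0.7246
Estimated eligible among unknowns = 0.7246 × 1075 = 778.95
Denom = 1705 + 778.95 = 2483.95
RR4 = 756 / 2483.95 = 0.3044

30.4%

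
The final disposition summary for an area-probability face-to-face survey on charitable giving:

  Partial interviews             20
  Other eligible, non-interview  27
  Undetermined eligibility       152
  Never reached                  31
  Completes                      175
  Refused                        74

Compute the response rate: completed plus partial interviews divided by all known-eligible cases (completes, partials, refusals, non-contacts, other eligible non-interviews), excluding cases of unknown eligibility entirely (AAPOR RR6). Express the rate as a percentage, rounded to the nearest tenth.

Top → 175 + 20 = 195
Base → 175 + 20 + 74 + 31 + 27 = 327
RR6 = 195 / 327 = 0.5963

59.6%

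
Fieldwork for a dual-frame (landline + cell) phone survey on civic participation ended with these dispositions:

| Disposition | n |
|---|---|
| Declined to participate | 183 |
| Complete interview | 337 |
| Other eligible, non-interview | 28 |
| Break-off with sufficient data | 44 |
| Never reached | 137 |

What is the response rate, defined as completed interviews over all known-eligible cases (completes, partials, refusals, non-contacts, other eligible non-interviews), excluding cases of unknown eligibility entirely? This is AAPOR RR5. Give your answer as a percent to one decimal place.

Num = 337
Denominator = 337 + 44 + 183 + 137 + 28 = 729
RR5 = 337 / 729 = 0.4623

46.2%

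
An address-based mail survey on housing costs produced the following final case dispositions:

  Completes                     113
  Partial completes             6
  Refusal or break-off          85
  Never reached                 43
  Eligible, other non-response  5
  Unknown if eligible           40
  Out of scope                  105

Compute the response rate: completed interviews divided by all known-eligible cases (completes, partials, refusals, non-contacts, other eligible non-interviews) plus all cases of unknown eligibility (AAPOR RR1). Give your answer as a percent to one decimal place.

Numerator → 113
Base → 113 + 6 + 85 + 43 + 5 + 40 = 292
RR1 = 113 / 292 = 0.3870

38.7%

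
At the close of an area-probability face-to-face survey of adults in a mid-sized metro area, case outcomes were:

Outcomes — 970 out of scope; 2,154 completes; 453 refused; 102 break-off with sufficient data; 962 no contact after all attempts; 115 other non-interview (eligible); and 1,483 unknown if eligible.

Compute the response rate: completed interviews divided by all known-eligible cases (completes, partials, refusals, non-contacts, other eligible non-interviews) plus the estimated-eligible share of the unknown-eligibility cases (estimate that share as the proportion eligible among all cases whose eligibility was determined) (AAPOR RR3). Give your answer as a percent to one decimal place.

43.4%

Num: 2154
Determined eligible: 2154 + 102 + 453 + 962 + 115 = 3786
e = 3786 / (3786 + 970) = 3786 / 4756 = 0.7960
e × U: 0.7960 × 1483 = 1180.47
Denominator: 3786 + 1180.47 = 4966.47
RR3 = 2154 / 4966.47 = 0.4337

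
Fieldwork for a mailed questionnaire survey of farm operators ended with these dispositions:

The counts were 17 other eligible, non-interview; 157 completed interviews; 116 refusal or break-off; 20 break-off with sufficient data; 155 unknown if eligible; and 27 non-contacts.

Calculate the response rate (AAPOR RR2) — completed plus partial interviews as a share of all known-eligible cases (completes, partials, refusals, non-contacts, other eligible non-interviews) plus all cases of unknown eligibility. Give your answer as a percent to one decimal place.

36.0%

Numerator: 157 + 20 = 177
Denominator: 157 + 20 + 116 + 27 + 17 + 155 = 492
RR2 = 177 / 492 = 0.3598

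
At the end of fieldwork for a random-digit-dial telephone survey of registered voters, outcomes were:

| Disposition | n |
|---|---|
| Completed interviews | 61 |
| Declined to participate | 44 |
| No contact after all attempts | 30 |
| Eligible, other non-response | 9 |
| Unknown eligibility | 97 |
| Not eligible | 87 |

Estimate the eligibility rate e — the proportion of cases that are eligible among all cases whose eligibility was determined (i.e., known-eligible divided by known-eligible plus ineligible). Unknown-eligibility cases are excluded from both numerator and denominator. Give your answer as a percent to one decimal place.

62.3%

Known eligible = 61 + 44 + 30 + 9 = 144
e = 144 / (144 + 87) = 144 / 231 = 0.6234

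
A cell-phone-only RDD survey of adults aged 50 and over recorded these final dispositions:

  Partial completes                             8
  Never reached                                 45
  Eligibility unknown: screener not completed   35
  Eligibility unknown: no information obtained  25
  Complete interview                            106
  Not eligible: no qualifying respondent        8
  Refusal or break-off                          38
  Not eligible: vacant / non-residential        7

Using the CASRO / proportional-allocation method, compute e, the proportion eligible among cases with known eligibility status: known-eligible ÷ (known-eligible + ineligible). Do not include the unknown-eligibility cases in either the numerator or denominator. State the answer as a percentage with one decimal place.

92.9%

Eligibility not determined = 35 + 25 = 60
Ineligible = 8 + 7 = 15
Eligible (known): 106 + 8 + 38 + 45 = 197
e = 197 / (197 + 15) = 197 / 212 = 0.9292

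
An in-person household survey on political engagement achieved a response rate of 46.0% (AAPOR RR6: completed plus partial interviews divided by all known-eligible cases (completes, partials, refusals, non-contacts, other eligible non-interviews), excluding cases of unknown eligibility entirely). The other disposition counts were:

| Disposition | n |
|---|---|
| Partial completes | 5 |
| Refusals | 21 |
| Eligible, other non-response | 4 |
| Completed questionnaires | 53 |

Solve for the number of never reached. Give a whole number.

43

Top = 53 + 5 = 58
RR6 = 58 / D = 0.460
D = 58 / 0.460 = 126.1
Remaining denominator categories sum to 83
never reached = 126.1 − 83 ≈ 43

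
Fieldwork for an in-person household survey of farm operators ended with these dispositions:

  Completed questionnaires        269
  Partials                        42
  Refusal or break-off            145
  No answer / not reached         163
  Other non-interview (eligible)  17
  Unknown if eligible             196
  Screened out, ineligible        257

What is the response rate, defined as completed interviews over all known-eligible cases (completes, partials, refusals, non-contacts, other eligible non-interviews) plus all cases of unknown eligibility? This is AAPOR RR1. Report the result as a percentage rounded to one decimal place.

Num → 269
Base → 269 + 42 + 145 + 163 + 17 + 196 = 832
RR1 = 269 / 832 = 0.3233

32.3%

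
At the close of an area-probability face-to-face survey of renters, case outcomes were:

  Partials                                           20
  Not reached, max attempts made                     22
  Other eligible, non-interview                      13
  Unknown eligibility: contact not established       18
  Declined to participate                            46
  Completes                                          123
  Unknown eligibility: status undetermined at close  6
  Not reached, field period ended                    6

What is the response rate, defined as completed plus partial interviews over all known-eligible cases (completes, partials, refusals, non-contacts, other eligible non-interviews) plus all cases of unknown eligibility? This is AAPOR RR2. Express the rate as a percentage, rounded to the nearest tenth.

56.3%

No contact after all attempts = 6 + 22 = 28
Eligibility not determined = 18 + 6 = 24
Num → 123 + 20 = 143
Denom → 123 + 20 + 46 + 28 + 13 + 24 = 254
RR2 = 143 / 254 = 0.5630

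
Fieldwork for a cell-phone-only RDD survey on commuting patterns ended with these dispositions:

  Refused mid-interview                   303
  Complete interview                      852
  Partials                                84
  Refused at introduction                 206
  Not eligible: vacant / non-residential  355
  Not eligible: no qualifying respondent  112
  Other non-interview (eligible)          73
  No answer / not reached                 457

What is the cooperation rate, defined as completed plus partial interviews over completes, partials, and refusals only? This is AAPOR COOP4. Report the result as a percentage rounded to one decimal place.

Refused = 206 + 303 = 509
Ineligible = 112 + 355 = 467
Num → 852 + 84 = 936
Denominator → 852 + 84 + 509 = 1445
COOP4 = 936 / 1445 = 0.6478

64.8%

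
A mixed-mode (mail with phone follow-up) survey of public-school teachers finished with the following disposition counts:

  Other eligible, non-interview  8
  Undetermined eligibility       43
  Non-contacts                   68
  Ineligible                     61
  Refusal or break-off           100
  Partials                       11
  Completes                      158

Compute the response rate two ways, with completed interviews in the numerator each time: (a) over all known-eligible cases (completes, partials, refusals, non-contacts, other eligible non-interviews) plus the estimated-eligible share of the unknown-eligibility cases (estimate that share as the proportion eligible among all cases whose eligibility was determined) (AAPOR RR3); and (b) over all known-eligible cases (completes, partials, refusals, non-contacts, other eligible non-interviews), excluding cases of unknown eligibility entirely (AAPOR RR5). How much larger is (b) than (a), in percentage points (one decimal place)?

4.4

Top → 158
Determined eligible → 158 + 11 + 100 + 68 + 8 = 345
e = 345 / (345 + 61) = 345 / 406 = 0.8498
Eligible share of unknowns → 0.8498 × 43 = 36.54
Base → 345 + 36.54 = 381.54
RR3 = 158 / 381.54 = 0.4141
Base → 158 + 11 + 100 + 68 + 8 = 345
RR5 = 158 / 345 = 0.4580
Difference = 45.80 − 41.41 = 4.39 percentage points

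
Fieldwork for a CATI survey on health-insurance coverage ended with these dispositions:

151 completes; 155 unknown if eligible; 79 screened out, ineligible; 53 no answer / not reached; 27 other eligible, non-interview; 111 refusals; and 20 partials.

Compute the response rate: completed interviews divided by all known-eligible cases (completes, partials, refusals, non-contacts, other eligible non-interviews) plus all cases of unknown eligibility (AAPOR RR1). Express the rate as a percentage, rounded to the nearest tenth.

29.2%

Top = 151
Denominator = 151 + 20 + 111 + 53 + 27 + 155 = 517
RR1 = 151 / 517 = 0.2921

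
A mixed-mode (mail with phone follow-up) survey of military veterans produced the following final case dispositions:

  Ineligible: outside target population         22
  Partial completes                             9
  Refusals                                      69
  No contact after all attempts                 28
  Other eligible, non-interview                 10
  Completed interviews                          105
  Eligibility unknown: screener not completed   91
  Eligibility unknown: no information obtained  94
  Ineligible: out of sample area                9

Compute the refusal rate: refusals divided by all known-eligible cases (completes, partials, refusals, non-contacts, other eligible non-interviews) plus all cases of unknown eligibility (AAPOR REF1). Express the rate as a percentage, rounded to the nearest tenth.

17.0%

Undetermined eligibility = 91 + 94 = 185
Out of scope = 22 + 9 = 31
Top → 69
Denominator → 105 + 9 + 69 + 28 + 10 + 185 = 406
REF1 = 69 / 406 = 0.1700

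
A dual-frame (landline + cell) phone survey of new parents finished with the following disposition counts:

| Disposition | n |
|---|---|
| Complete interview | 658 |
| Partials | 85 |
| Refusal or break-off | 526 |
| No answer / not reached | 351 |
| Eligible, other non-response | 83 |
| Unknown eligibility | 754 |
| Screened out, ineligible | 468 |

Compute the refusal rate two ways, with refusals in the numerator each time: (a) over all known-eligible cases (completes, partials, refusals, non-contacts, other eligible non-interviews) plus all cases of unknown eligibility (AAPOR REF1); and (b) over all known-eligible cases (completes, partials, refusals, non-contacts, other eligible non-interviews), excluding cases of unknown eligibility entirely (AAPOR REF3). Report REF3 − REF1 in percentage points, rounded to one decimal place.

9.5

Top = 526
Denominator = 658 + 85 + 526 + 351 + 83 + 754 = 2457
REF1 = 526 / 2457 = 0.2141
Denominator = 658 + 85 + 526 + 351 + 83 = 1703
REF3 = 526 / 1703 = 0.3089
Difference = 30.89 − 21.41 = 9.48 percentage points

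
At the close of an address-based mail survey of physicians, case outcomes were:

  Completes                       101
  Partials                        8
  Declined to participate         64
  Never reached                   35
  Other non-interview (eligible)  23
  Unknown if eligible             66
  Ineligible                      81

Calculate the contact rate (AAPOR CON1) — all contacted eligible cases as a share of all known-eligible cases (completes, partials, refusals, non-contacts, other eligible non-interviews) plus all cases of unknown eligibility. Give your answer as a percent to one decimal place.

Numerator → 101 + 8 + 64 + 23 = 196
Denominator → 101 + 8 + 64 + 35 + 23 + 66 = 297
CON1 = 196 / 297 = 0.6599

66.0%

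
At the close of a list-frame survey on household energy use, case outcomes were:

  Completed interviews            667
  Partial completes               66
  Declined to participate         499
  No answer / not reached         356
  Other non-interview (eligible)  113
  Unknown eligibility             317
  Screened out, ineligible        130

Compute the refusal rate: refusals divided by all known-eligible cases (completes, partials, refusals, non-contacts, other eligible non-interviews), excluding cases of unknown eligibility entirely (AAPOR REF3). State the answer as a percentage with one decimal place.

29.3%

Top → 499
Denominator → 667 + 66 + 499 + 356 + 113 = 1701
REF3 = 499 / 1701 = 0.2934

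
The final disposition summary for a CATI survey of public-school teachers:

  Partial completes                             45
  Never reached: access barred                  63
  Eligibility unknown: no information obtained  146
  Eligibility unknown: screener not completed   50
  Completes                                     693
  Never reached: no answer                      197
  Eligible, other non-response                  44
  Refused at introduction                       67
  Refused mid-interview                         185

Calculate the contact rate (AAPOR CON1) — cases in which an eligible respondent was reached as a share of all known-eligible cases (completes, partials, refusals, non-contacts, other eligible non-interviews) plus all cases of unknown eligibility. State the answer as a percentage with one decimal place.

Declined to participate = 67 + 185 = 252
No contact after all attempts = 197 + 63 = 260
Eligibility not determined = 50 + 146 = 196
Top → 693 + 45 + 252 + 44 = 1034
Base → 693 + 45 + 252 + 260 + 44 + 196 = 1490
CON1 = 1034 / 1490 = 0.6940

69.4%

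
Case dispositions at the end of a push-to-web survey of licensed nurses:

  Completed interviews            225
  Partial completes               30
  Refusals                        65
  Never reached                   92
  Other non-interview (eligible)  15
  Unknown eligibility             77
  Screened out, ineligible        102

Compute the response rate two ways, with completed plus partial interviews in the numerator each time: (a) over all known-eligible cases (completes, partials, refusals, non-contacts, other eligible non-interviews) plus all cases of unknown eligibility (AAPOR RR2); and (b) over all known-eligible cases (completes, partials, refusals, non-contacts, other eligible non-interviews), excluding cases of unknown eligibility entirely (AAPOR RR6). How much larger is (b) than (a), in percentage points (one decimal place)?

Numerator → 225 + 30 = 255
Denominator → 225 + 30 + 65 + 92 + 15 + 77 = 504
RR2 = 255 / 504 = 0.5060
Denominator → 225 + 30 + 65 + 92 + 15 = 427
RR6 = 255 / 427 = 0.5972
Difference = 59.72 − 50.60 = 9.12 percentage points

9.1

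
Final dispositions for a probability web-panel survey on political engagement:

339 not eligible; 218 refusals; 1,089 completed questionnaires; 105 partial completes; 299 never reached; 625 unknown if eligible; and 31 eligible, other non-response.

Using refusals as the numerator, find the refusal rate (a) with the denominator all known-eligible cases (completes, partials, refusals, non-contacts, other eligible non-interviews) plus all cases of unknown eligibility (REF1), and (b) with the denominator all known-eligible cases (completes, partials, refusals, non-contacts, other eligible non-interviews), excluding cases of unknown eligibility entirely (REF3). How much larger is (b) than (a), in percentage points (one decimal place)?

3.3

Num: 218
Denom: 1089 + 105 + 218 + 299 + 31 + 625 = 2367
REF1 = 218 / 2367 = 0.0921
Denom: 1089 + 105 + 218 + 299 + 31 = 1742
REF3 = 218 / 1742 = 0.1251
Difference = 12.51 − 9.21 = 3.30 percentage points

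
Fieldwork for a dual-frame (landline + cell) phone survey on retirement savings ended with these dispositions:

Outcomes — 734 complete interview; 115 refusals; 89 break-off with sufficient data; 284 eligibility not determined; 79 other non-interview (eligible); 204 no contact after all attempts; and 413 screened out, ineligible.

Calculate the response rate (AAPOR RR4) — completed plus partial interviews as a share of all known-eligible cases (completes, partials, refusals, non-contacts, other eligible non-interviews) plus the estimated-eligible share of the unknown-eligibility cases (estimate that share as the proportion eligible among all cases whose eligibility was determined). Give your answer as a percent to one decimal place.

Numerator: 734 + 89 = 823
Determined eligible: 734 + 89 + 115 + 204 + 79 = 1221
e = 1221 / (1221 + 413) = 1221 / 1634 = 0.7472
Eligible share of unknowns: 0.7472 × 284 = 212.20
Denominator: 1221 + 212.20 = 1433.20
RR4 = 823 / 1433.20 = 0.5742

57.4%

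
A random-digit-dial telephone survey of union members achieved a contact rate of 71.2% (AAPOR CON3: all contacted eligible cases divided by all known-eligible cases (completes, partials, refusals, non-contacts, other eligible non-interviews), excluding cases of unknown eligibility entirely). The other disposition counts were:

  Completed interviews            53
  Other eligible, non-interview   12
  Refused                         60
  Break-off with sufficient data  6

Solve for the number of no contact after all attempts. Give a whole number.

Top: 53 + 6 + 60 + 12 = 131
CON3 = 131 / D = 0.712
D = 131 / 0.712 = 184.0
Other denominator terms total 131
no contact after all attempts = 184.0 − 131 ≈ 53

53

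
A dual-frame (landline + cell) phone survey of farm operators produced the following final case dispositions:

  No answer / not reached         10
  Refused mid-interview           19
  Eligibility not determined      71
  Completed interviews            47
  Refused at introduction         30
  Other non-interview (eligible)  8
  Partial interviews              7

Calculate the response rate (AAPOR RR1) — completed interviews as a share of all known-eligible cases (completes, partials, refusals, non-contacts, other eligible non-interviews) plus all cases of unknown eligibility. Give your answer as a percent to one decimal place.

24.5%

Declined to participate = 30 + 19 = 49
Numerator = 47
Denominator = 47 + 7 + 49 + 10 + 8 + 71 = 192
RR1 = 47 / 192 = 0.2448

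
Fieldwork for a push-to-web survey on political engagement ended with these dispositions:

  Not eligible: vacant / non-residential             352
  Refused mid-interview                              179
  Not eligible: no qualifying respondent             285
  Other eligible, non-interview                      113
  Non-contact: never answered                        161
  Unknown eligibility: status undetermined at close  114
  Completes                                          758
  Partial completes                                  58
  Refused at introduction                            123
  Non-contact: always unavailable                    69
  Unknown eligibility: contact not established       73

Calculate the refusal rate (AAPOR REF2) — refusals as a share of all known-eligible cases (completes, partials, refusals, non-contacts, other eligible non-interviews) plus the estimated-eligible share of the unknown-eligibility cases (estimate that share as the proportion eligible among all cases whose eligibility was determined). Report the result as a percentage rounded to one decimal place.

19.0%

Refused = 123 + 179 = 302
No answer / not reached = 161 + 69 = 230
Unknown eligibility = 73 + 114 = 187
Screened out, ineligible = 285 + 352 = 637
Numerator → 302
Determined eligible → 758 + 58 + 302 + 230 + 113 = 1461
e = 1461 / (1461 + 637) = 1461 / 2098 = 0.6964
Estimated eligible among unknowns → 0.6964 × 187 = 130.23
Denom → 1461 + 130.23 = 1591.23
REF2 = 302 / 1591.23 = 0.1898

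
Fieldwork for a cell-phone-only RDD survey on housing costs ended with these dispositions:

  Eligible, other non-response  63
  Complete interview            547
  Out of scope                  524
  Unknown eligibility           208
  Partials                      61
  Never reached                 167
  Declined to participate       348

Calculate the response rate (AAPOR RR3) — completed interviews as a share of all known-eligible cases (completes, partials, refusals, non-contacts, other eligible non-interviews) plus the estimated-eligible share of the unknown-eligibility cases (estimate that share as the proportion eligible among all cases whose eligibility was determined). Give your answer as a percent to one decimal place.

Num = 547
Eligible (known) = 547 + 61 + 348 + 167 + 63 = 1186
e = 1186 / (1186 + 524) = 1186 / 1710 = 0.6936
Estimated eligible among unknowns = 0.6936 × 208 = 144.27
Base = 1186 + 144.27 = 1330.27
RR3 = 547 / 1330.27 = 0.4112

41.1%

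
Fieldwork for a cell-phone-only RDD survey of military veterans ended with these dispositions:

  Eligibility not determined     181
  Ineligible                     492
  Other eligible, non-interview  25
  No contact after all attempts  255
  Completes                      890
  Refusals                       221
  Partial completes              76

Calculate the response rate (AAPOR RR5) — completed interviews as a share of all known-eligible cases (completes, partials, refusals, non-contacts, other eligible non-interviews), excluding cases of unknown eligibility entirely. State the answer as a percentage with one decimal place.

Top = 890
Denom = 890 + 76 + 221 + 255 + 25 = 1467
RR5 = 890 / 1467 = 0.6067

60.7%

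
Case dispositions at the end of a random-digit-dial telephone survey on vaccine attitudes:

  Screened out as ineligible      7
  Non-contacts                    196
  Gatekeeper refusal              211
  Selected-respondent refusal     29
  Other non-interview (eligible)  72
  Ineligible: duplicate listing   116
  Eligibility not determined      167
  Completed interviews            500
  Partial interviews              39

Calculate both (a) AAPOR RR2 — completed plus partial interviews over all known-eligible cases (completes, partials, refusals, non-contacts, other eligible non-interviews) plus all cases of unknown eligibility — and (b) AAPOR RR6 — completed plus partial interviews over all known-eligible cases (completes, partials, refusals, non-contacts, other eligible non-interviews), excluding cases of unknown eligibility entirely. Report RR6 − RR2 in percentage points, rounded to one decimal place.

7.1

Refusals = 211 + 29 = 240
Ineligible = 7 + 116 = 123
Num: 500 + 39 = 539
Denominator: 500 + 39 + 240 + 196 + 72 + 167 = 1214
RR2 = 539 / 1214 = 0.4440
Denominator: 500 + 39 + 240 + 196 + 72 = 1047
RR6 = 539 / 1047 = 0.5148
Difference = 51.48 − 44.40 = 7.08 percentage points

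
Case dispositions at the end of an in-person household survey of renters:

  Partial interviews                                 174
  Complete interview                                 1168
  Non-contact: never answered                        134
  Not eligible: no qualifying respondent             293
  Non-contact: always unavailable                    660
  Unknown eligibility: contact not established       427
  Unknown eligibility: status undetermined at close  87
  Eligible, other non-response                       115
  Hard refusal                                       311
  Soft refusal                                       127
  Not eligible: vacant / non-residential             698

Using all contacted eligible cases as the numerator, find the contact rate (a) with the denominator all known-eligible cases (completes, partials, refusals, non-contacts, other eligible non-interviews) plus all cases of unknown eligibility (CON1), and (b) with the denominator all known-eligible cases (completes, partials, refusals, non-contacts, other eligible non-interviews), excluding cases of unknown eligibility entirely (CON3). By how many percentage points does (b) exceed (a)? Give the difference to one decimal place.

Refused = 311 + 127 = 438
No answer / not reached = 134 + 660 = 794
Eligibility not determined = 427 + 87 = 514
Ineligible = 293 + 698 = 991
Top → 1168 + 174 + 438 + 115 = 1895
Denominator → 1168 + 174 + 438 + 794 + 115 + 514 = 3203
CON1 = 1895 / 3203 = 0.5916
Denominator → 1168 + 174 + 438 + 794 + 115 = 2689
CON3 = 1895 / 2689 = 0.7047
Difference = 70.47 − 59.16 = 11.31 percentage points

11.3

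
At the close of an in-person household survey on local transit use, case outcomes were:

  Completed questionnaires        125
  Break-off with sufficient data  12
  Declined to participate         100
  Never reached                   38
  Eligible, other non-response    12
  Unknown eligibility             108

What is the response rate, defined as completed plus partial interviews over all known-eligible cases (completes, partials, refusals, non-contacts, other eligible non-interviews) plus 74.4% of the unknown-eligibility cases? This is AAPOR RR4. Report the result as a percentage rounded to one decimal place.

Numerator: 125 + 12 = 137
Eligible (known): 125 + 12 + 100 + 38 + 12 = 287
Estimated eligible among unknowns: 0.7440 × 108 = 80.35
Base: 287 + 80.35 = 367.35
RR4 = 137 / 367.35 = 0.3729

37.3%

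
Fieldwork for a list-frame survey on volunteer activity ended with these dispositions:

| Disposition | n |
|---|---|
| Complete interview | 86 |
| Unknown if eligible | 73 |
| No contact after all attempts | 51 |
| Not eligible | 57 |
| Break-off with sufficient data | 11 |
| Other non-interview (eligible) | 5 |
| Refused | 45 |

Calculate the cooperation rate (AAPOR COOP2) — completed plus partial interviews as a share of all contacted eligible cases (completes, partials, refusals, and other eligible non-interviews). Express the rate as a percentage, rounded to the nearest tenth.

66.0%

Top → 86 + 11 = 97
Denom → 86 + 11 + 45 + 5 = 147
COOP2 = 97 / 147 = 0.6599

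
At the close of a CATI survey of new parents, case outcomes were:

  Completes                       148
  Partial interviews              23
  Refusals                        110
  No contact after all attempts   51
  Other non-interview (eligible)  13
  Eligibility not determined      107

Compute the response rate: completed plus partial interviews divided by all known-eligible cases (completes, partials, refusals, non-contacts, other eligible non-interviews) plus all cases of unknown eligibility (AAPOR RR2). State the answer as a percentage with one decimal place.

Num → 148 + 23 = 171
Base → 148 + 23 + 110 + 51 + 13 + 107 = 452
RR2 = 171 / 452 = 0.3783

37.8%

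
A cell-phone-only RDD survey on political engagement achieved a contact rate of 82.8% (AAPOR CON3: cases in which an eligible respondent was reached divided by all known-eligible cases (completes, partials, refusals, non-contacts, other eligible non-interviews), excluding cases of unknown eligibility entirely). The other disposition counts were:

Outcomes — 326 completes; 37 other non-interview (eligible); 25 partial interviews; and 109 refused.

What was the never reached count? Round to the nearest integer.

Top: 326 + 25 + 109 + 37 = 497
CON3 = 497 / D = 0.828
D = 497 / 0.828 = 600.2
Other denominator terms total 497
never reached = 600.2 − 497 ≈ 103

103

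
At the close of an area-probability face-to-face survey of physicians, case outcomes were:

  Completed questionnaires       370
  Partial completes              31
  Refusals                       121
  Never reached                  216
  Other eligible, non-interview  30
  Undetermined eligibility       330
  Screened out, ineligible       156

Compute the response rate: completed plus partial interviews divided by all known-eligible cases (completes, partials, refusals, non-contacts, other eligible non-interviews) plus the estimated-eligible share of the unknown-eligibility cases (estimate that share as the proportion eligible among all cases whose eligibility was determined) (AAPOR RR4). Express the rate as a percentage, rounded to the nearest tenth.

Top = 370 + 31 = 401
Eligible (known) = 370 + 31 + 121 + 216 + 30 = 768
e = 768 / (768 + 156) = 768 / 924 = 0.8312
Eligible share of unknowns = 0.8312 × 330 = 274.30
Base = 768 + 274.30 = 1042.30
RR4 = 401 / 1042.30 = 0.3847

38.5%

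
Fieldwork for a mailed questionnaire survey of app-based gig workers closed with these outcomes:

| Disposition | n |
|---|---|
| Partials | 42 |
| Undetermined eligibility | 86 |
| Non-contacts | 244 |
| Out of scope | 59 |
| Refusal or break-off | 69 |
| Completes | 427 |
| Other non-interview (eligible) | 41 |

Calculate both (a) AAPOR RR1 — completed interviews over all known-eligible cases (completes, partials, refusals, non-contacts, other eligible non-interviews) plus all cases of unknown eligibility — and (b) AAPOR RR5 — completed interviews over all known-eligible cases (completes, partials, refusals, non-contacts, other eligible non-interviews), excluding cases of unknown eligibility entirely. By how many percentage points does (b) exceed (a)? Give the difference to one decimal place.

4.9

Top = 427
Denom = 427 + 42 + 69 + 244 + 41 + 86 = 909
RR1 = 427 / 909 = 0.4697
Denom = 427 + 42 + 69 + 244 + 41 = 823
RR5 = 427 / 823 = 0.5188
Difference = 51.88 − 46.97 = 4.91 percentage points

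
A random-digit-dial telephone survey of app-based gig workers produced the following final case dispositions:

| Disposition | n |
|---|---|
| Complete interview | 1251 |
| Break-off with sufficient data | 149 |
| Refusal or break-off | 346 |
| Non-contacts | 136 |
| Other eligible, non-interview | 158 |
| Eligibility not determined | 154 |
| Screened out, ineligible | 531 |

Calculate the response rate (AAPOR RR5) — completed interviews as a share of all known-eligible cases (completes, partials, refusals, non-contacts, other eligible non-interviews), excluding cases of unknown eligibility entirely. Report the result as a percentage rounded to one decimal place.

Top → 1251
Denom → 1251 + 149 + 346 + 136 + 158 = 2040
RR5 = 1251 / 2040 = 0.6132

61.3%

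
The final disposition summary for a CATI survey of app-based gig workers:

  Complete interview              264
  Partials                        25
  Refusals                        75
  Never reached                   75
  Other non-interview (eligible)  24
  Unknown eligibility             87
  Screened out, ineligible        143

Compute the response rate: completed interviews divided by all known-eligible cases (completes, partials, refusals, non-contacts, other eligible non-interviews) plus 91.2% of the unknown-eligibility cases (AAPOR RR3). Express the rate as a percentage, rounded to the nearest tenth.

Top: 264
Eligible (known): 264 + 25 + 75 + 75 + 24 = 463
e × U: 0.9120 × 87 = 79.34
Base: 463 + 79.34 = 542.34
RR3 = 264 / 542.34 = 0.4868

48.7%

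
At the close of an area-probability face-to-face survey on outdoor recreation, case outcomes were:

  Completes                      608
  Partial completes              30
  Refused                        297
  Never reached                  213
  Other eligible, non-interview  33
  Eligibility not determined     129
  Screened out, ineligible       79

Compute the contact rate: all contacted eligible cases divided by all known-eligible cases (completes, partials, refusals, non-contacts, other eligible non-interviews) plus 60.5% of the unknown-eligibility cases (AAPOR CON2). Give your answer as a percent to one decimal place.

Numerator = 608 + 30 + 297 + 33 = 968
Eligible (known) = 608 + 30 + 297 + 213 + 33 = 1181
e × U = 0.6050 × 129 = 78.05
Base = 1181 + 78.05 = 1259.05
CON2 = 968 / 1259.05 = 0.7688

76.9%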